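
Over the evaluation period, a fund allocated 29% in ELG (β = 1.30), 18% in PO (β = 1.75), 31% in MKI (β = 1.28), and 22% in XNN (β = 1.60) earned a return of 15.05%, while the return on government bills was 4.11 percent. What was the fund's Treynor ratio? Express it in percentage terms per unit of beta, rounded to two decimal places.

7.59%

β_P = 0.29×1.30 + 0.18×1.75 + 0.31×1.28 + 0.22×1.60 = 1.4408
Treynor = (R_P − R_f) / β_P = (15.05% − 4.11%) / 1.4408 = 10.94% / 1.4408 = 7.59%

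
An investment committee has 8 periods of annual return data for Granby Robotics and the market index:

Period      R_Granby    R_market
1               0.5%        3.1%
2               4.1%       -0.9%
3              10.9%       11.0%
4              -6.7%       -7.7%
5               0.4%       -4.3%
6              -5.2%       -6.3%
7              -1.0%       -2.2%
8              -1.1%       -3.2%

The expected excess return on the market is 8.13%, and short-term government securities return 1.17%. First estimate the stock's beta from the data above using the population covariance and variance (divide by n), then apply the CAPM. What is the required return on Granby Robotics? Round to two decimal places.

7.95%

Mean R_i = (0.5 + 4.1 + 10.9 − 6.7 + 0.4 − 5.2 − 1.0 − 1.1) / 8 = 0.2375%
Mean R_m = (3.1 − 0.9 + 11.0 − 7.7 − 4.3 − 6.3 − 2.2 − 3.2) / 8 = -1.3125%
Σ(R_i − R̄_i)(R_m − R̄_m) = 208.6038  ⇒  Cov = 208.6038 / 8 = 26.0755
Σ(R_m − R̄_m)² = 250.1888  ⇒  Var(R_m) = 250.1888 / 8 = 31.2736
β = Cov / Var(R_m) = 26.0755 / 31.2736 = 0.8338
E(R) = R_f + β × MRP = 1.17% + 0.8338 × 8.13% = 7.95%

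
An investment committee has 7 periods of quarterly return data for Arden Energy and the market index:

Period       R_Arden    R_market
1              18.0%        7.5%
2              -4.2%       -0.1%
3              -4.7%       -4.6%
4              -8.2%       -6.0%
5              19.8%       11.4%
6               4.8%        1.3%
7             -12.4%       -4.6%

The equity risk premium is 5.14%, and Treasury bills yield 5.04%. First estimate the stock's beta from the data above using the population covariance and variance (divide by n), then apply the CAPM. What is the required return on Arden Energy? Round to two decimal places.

14.55%

Mean R_i = (18.0 − 4.2 − 4.7 − 8.2 + 19.8 + 4.8 − 12.4) / 7 = 1.8714%
Mean R_m = (7.5 − 0.1 − 4.6 − 6.0 + 11.4 + 1.3 − 4.6) / 7 = 0.7000%
Σ(R_i − R̄_i)(R_m − R̄_m) = 486.0700  ⇒  Cov = 486.0700 / 7 = 69.4386
Σ(R_m − R̄_m)² = 262.8000  ⇒  Var(R_m) = 262.8000 / 7 = 37.5429
β = Cov / Var(R_m) = 69.4386 / 37.5429 = 1.8496
E(R) = R_f + β × MRP = 5.04% + 1.8496 × 5.14% = 14.55%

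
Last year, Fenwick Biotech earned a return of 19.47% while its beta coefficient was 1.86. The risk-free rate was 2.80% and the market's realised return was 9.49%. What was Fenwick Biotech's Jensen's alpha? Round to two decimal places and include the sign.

+4.23%

Market excess return = 9.49% − 2.80% = 6.69%
CAPM benchmark = R_f + β(R_m − R_f) = 2.80% + 1.86 × 6.69% = 15.2434%
α = actual − benchmark = 19.47% − 15.2434% = +4.23%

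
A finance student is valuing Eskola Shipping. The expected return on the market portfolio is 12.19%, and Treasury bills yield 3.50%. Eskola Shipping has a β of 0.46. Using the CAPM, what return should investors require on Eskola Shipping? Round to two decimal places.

Market risk premium = E(R_m) − R_f = 12.19% − 3.50% = 8.69%
E(R) = R_f + β × MRP = 3.50% + 0.46 × 8.69% = 7.50%

7.50%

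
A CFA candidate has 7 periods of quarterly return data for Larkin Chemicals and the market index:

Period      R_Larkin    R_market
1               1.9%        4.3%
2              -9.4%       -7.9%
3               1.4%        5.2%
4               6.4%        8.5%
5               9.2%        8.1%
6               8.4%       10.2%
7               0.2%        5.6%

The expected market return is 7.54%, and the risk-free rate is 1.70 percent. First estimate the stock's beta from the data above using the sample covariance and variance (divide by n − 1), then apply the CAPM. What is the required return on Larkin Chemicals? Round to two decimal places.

7.58%

Mean R_i = (1.9 − 9.4 + 1.4 + 6.4 + 9.2 + 8.4 + 0.2) / 7 = 2.5857%
Mean R_m = (4.3 − 7.9 + 5.2 + 8.5 + 8.1 + 10.2 + 5.6) / 7 = 4.8571%
Σ(R_i − R̄_i)(R_m − R̄_m) = 217.5157  ⇒  Cov = 217.5157 / 6 = 36.2526
Σ(R_m − R̄_m)² = 216.0571  ⇒  Var(R_m) = 216.0571 / 6 = 36.0095
β = Cov / Var(R_m) = 36.2526 / 36.0095 = 1.0068
MRP = 7.54% − 1.70% = 5.84%
E(R) = R_f + β × MRP = 1.70% + 1.0068 × 5.84% = 7.58%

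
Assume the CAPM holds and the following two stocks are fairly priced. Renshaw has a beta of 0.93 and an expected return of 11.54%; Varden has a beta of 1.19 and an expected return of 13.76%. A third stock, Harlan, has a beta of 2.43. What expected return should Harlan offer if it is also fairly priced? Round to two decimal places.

MRP (SML slope) = (13.76% − 11.54%) / (1.19 − 0.93) = 2.22% / 0.26 = 8.5385%
R_f (intercept) = 11.54% − 0.93 × 8.5385% = 3.5992%
E(R_Harlan) = R_f + β × MRP = 3.5992% + 2.43 × 8.5385% = 24.35%

24.35%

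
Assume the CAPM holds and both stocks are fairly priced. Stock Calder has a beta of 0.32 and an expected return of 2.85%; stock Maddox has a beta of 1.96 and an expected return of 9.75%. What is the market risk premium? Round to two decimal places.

4.21%

Both satisfy E(R) = R_f + β·MRP, so the slope of the SML is
MRP = (9.75% − 2.85%) / (1.96 − 0.32) = 6.90% / 1.64 = 4.2073%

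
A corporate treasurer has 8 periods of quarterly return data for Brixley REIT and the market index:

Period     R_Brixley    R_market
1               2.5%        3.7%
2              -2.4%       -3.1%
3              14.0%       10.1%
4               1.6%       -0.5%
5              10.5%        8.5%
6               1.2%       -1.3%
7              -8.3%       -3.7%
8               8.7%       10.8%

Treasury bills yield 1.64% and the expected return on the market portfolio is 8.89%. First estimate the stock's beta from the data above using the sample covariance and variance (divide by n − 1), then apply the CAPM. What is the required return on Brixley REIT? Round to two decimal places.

9.74%

Mean R_i = (2.5 − 2.4 + 14.0 + 1.6 + 10.5 + 1.2 − 8.3 + 8.7) / 8 = 3.4750%
Mean R_m = (3.7 − 3.1 + 10.1 − 0.5 + 8.5 − 1.3 − 3.7 + 10.8) / 8 = 3.0625%
Σ(R_i − R̄_i)(R_m − R̄_m) = 284.5125  ⇒  Cov = 284.5125 / 7 = 40.6446
Σ(R_m − R̄_m)² = 254.7988  ⇒  Var(R_m) = 254.7988 / 7 = 36.3998
β = Cov / Var(R_m) = 40.6446 / 36.3998 = 1.1166
MRP = 8.89% − 1.64% = 7.25%
E(R) = R_f + β × MRP = 1.64% + 1.1166 × 7.25% = 9.74%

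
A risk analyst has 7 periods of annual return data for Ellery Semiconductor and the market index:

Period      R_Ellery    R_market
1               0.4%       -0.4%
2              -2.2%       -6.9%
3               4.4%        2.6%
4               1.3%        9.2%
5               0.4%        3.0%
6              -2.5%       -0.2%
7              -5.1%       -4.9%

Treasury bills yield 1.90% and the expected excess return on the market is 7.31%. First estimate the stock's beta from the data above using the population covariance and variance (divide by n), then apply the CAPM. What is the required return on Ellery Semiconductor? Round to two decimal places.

4.73%

Mean R_i = (0.4 − 2.2 + 4.4 + 1.3 + 0.4 − 2.5 − 5.1) / 7 = -0.4714%
Mean R_m = (-0.4 − 6.9 + 2.6 + 9.2 + 3.0 − 0.2 − 4.9) / 7 = 0.3429%
Σ(R_i − R̄_i)(R_m − R̄_m) = 66.2414  ⇒  Cov = 66.2414 / 7 = 9.4631
Σ(R_m − R̄_m)² = 171.3971  ⇒  Var(R_m) = 171.3971 / 7 = 24.4853
β = Cov / Var(R_m) = 9.4631 / 24.4853 = 0.3865
E(R) = R_f + β × MRP = 1.90% + 0.3865 × 7.31% = 4.73%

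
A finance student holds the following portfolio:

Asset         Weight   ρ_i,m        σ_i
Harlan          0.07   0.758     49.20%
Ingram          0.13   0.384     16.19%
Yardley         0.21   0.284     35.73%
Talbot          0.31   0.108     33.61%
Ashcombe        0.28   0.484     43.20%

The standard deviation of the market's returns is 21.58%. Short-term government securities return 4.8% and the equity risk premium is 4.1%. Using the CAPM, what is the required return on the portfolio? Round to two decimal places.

7.18%

β_Harlan = 0.758 × 49.20% / 21.58% = 1.7282
β_Ingram = 0.384 × 16.19% / 21.58% = 0.2881
β_Yardley = 0.284 × 35.73% / 21.58% = 0.4702
β_Talbot = 0.108 × 33.61% / 21.58% = 0.1682
β_Ashcombe = 0.484 × 43.20% / 21.58% = 0.9689
β_P = Σ w_i β_i = 0.07×1.7282 + 0.13×0.2881 + 0.21×0.4702 + 0.31×0.1682 + 0.28×0.9689 = 0.5806
E(R_P) = R_f + β_P × MRP = 4.8% + 0.5806 × 4.1% = 7.18%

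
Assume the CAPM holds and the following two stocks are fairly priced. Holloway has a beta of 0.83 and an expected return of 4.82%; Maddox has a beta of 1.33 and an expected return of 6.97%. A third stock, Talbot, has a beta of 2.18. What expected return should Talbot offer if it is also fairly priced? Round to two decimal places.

10.63%

MRP (SML slope) = (6.97% − 4.82%) / (1.33 − 0.83) = 2.15% / 0.50 = 4.3000%
R_f (intercept) = 4.82% − 0.83 × 4.3000% = 1.2510%
E(R_Talbot) = R_f + β × MRP = 1.2510% + 2.18 × 4.3000% = 10.63%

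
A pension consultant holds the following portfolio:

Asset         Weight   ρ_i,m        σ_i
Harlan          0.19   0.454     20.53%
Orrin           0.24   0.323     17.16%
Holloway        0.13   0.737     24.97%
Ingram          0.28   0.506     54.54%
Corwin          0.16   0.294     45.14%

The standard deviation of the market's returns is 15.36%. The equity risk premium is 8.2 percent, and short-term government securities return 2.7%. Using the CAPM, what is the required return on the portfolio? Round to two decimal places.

β_Harlan = 0.454 × 20.53% / 15.36% = 0.6068
β_Orrin = 0.323 × 17.16% / 15.36% = 0.3609
β_Holloway = 0.737 × 24.97% / 15.36% = 1.1981
β_Ingram = 0.506 × 54.54% / 15.36% = 1.7967
β_Corwin = 0.294 × 45.14% / 15.36% = 0.8640
β_P = Σ w_i β_i = 0.19×0.6068 + 0.24×0.3609 + 0.13×1.1981 + 0.28×1.7967 + 0.16×0.8640 = 0.9990
E(R_P) = R_f + β_P × MRP = 2.7% + 0.9990 × 8.2% = 10.89%

10.89%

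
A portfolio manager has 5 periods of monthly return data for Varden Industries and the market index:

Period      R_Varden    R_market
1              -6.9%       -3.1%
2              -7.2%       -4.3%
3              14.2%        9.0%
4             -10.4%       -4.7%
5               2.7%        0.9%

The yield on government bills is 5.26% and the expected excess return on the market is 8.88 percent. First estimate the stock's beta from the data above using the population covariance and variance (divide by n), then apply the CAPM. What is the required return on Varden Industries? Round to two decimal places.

Mean R_i = (-6.9 − 7.2 + 14.2 − 10.4 + 2.7) / 5 = -1.5200%
Mean R_m = (-3.1 − 4.3 + 9.0 − 4.7 + 0.9) / 5 = -0.4400%
Σ(R_i − R̄_i)(R_m − R̄_m) = 228.1160  ⇒  Cov = 228.1160 / 5 = 45.6232
Σ(R_m − R̄_m)² = 131.0320  ⇒  Var(R_m) = 131.0320 / 5 = 26.2064
β = Cov / Var(R_m) = 45.6232 / 26.2064 = 1.7409
E(R) = R_f + β × MRP = 5.26% + 1.7409 × 8.88% = 20.72%

20.72%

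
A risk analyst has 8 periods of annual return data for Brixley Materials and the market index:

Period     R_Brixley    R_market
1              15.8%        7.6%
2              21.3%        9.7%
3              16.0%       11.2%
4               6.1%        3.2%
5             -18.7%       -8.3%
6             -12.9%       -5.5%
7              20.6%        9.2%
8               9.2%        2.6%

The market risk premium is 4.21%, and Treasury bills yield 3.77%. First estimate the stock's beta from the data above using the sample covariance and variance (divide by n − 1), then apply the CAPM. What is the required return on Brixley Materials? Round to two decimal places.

12.38%

Mean R_i = (15.8 + 21.3 + 16.0 + 6.1 − 18.7 − 12.9 + 20.6 + 9.2) / 8 = 7.1750%
Mean R_m = (7.6 + 9.7 + 11.2 + 3.2 − 8.3 − 5.5 + 9.2 + 2.6) / 8 = 3.7125%
Σ(R_i − R̄_i)(R_m − R̄_m) = 751.9125  ⇒  Cov = 751.9125 / 7 = 107.4161
Σ(R_m − R̄_m)² = 367.8088  ⇒  Var(R_m) = 367.8088 / 7 = 52.5441
β = Cov / Var(R_m) = 107.4161 / 52.5441 = 2.0443
E(R) = R_f + β × MRP = 3.77% + 2.0443 × 4.21% = 12.38%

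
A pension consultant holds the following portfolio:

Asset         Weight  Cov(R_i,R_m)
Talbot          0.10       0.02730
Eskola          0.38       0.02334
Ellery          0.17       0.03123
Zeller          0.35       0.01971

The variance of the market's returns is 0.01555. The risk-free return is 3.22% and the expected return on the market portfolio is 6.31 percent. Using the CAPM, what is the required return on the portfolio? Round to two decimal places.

7.95%

β_Talbot = 0.02730 / 0.01555 = 1.7556
β_Eskola = 0.02334 / 0.01555 = 1.5010
β_Ellery = 0.03123 / 0.01555 = 2.0084
β_Zeller = 0.01971 / 0.01555 = 1.2675
β_P = Σ w_i β_i = 0.10×1.7556 + 0.38×1.5010 + 0.17×2.0084 + 0.35×1.2675 = 1.5310
MRP = 6.31% − 3.22% = 3.09%
E(R_P) = R_f + β_P × MRP = 3.22% + 1.5310 × 3.09% = 7.95%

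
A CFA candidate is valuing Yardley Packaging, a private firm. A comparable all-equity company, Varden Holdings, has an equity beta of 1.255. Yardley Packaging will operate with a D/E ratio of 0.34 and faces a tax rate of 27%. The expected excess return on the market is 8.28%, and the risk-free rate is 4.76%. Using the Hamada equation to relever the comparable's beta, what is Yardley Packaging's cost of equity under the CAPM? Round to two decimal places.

β_L = β_U × [1 + (1 − t)(D/E)] = 1.255 × [1 + (1 − 0.27) × 0.34]
    = 1.255 × [1 + 0.73 × 0.34] = 1.255 × 1.2482 = 1.5665
E(R) = R_f + β_L × MRP = 4.76% + 1.5665 × 8.28% = 17.73%

17.73%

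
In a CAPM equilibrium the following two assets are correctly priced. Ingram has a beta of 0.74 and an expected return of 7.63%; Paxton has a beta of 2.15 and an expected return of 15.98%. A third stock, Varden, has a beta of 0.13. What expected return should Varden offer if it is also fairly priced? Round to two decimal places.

4.02%

MRP (SML slope) = (15.98% − 7.63%) / (2.15 − 0.74) = 8.35% / 1.41 = 5.9220%
R_f (intercept) = 7.63% − 0.74 × 5.9220% = 3.2477%
E(R_Varden) = R_f + β × MRP = 3.2477% + 0.13 × 5.9220% = 4.02%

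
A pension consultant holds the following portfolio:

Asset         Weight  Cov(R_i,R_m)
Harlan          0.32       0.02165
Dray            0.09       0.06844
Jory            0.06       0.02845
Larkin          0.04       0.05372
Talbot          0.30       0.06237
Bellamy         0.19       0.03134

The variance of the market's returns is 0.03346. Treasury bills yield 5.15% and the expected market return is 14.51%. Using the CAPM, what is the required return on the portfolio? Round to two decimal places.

16.79%

β_Harlan = 0.02165 / 0.03346 = 0.6470
β_Dray = 0.06844 / 0.03346 = 2.0454
β_Jory = 0.02845 / 0.03346 = 0.8503
β_Larkin = 0.05372 / 0.03346 = 1.6055
β_Talbot = 0.06237 / 0.03346 = 1.8640
β_Bellamy = 0.03134 / 0.03346 = 0.9366
β_P = Σ w_i β_i = 0.32×0.6470 + 0.09×2.0454 + 0.06×0.8503 + 0.04×1.6055 + 0.30×1.8640 + 0.19×0.9366 = 1.2435
MRP = 14.51% − 5.15% = 9.36%
E(R_P) = R_f + β_P × MRP = 5.15% + 1.2435 × 9.36% = 16.79%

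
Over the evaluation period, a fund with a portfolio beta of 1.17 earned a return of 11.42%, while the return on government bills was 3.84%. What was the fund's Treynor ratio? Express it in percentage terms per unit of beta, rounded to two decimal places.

6.48%

Treynor = (R_P − R_f) / β_P = (11.42% − 3.84%) / 1.1700 = 7.58% / 1.1700 = 6.48%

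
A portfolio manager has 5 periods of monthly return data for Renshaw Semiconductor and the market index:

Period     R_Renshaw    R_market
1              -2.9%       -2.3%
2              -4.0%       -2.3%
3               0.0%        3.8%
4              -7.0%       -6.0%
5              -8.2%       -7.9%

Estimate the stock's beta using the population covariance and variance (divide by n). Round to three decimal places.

Mean R_i = (-2.9 − 4.0 + 0.0 − 7.0 − 8.2) / 5 = -4.4200%
Mean R_m = (-2.3 − 2.3 + 3.8 − 6.0 − 7.9) / 5 = -2.9400%
Σ(R_i − R̄_i)(R_m − R̄_m) = 57.6760  ⇒  Cov = 57.6760 / 5 = 11.5352
Σ(R_m − R̄_m)² = 80.2120  ⇒  Var(R_m) = 80.2120 / 5 = 16.0424
β = Cov / Var(R_m) = 11.5352 / 16.0424 = 0.7190

0.719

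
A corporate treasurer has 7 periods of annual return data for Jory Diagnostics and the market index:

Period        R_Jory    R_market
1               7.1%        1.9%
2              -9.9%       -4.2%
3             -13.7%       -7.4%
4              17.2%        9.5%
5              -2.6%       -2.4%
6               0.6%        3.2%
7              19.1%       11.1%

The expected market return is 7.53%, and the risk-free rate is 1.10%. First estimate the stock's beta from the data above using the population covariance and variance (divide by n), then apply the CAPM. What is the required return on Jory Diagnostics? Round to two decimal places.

Mean R_i = (7.1 − 9.9 − 13.7 + 17.2 − 2.6 + 0.6 + 19.1) / 7 = 2.5429%
Mean R_m = (1.9 − 4.2 − 7.4 + 9.5 − 2.4 + 3.2 + 11.1) / 7 = 1.6714%
Σ(R_i − R̄_i)(R_m − R̄_m) = 510.2686  ⇒  Cov = 510.2686 / 7 = 72.8955
Σ(R_m − R̄_m)² = 285.9143  ⇒  Var(R_m) = 285.9143 / 7 = 40.8449
β = Cov / Var(R_m) = 72.8955 / 40.8449 = 1.7847
MRP = 7.53% − 1.10% = 6.43%
E(R) = R_f + β × MRP = 1.10% + 1.7847 × 6.43% = 12.58%

12.58%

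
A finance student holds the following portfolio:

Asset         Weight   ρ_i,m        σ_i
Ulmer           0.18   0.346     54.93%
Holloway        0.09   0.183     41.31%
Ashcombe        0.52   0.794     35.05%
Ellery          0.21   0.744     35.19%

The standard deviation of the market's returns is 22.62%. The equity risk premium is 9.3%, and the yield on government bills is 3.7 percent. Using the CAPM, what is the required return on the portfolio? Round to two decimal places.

β_Ulmer = 0.346 × 54.93% / 22.62% = 0.8402
β_Holloway = 0.183 × 41.31% / 22.62% = 0.3342
β_Ashcombe = 0.794 × 35.05% / 22.62% = 1.2303
β_Ellery = 0.744 × 35.19% / 22.62% = 1.1574
β_P = Σ w_i β_i = 0.18×0.8402 + 0.09×0.3342 + 0.52×1.2303 + 0.21×1.1574 = 1.0641
E(R_P) = R_f + β_P × MRP = 3.7% + 1.0641 × 9.3% = 13.60%

13.60%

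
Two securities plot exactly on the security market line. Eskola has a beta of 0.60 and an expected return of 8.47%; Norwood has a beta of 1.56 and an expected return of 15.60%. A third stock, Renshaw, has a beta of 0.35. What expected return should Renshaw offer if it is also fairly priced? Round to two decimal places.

6.61%

MRP (SML slope) = (15.60% − 8.47%) / (1.56 − 0.60) = 7.13% / 0.96 = 7.4271%
R_f (intercept) = 8.47% − 0.60 × 7.4271% = 4.0137%
E(R_Renshaw) = R_f + β × MRP = 4.0137% + 0.35 × 7.4271% = 6.61%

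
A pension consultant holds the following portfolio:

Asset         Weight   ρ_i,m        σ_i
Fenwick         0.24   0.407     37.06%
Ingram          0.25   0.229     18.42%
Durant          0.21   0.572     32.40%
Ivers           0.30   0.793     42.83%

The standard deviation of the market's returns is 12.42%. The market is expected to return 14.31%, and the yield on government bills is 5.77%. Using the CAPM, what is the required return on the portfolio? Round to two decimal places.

β_Fenwick = 0.407 × 37.06% / 12.42% = 1.2144
β_Ingram = 0.229 × 18.42% / 12.42% = 0.3396
β_Durant = 0.572 × 32.40% / 12.42% = 1.4922
β_Ivers = 0.793 × 42.83% / 12.42% = 2.7346
β_P = Σ w_i β_i = 0.24×1.2144 + 0.25×0.3396 + 0.21×1.4922 + 0.30×2.7346 = 1.5101
MRP = 14.31% − 5.77% = 8.54%
E(R_P) = R_f + β_P × MRP = 5.77% + 1.5101 × 8.54% = 18.67%

18.67%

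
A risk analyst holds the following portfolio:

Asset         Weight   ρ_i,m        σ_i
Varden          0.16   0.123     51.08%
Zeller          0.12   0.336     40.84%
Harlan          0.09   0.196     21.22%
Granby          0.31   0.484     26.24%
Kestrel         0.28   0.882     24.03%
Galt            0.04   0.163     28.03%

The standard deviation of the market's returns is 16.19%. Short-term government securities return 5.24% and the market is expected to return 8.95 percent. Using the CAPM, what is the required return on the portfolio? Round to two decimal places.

8.24%

β_Varden = 0.123 × 51.08% / 16.19% = 0.3881
β_Zeller = 0.336 × 40.84% / 16.19% = 0.8476
β_Harlan = 0.196 × 21.22% / 16.19% = 0.2569
β_Granby = 0.484 × 26.24% / 16.19% = 0.7844
β_Kestrel = 0.882 × 24.03% / 16.19% = 1.3091
β_Galt = 0.163 × 28.03% / 16.19% = 0.2822
β_P = Σ w_i β_i = 0.16×0.3881 + 0.12×0.8476 + 0.09×0.2569 + 0.31×0.7844 + 0.28×1.3091 + 0.04×0.2822 = 0.8079
MRP = 8.95% − 5.24% = 3.71%
E(R_P) = R_f + β_P × MRP = 5.24% + 0.8079 × 3.71% = 8.24%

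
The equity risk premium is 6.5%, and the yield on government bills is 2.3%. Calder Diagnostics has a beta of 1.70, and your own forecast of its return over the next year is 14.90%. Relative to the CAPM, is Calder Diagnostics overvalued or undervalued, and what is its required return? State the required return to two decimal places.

Required return = R_f + β·MRP = 2.3% + 1.70 × 6.5% = 13.35%
Forecast 14.90% > required 13.35% → the stock plots above the SML → undervalued.

Undervalued; required return 13.35%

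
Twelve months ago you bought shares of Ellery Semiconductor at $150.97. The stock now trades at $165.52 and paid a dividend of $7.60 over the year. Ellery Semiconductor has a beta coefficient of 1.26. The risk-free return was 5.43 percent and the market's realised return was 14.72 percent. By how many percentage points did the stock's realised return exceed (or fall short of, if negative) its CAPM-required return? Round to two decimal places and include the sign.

-2.46%

Realised HPR = (P1 + D1 − P0) / P0 = (165.52 + 7.60 − 150.97) / 150.97 = 22.15 / 150.97 = 14.6718%
MRP = 14.72% − 5.43% = 9.29%
CAPM required = R_f + β·MRP = 5.43% + 1.26 × 9.29% = 17.1354%
α = realised − required = 14.6718% − 17.1354% = -2.46%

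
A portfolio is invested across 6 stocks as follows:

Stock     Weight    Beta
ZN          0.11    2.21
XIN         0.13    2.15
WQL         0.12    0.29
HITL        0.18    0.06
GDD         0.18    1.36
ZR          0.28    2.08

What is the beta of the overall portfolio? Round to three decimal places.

β_P = Σ w_i β_i = 0.11×2.21 + 0.13×2.15 + 0.12×0.29 + 0.18×0.06 + 0.18×1.36 + 0.28×2.08 = 1.3954

1.395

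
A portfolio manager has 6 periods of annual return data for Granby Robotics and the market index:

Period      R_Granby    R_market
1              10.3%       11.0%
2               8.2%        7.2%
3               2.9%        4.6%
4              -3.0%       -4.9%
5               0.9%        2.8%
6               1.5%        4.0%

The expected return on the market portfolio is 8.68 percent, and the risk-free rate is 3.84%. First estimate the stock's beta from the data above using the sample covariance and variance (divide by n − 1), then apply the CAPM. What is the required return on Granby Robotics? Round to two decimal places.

8.10%

Mean R_i = (10.3 + 8.2 + 2.9 − 3.0 + 0.9 + 1.5) / 6 = 3.4667%
Mean R_m = (11.0 + 7.2 + 4.6 − 4.9 + 2.8 + 4.0) / 6 = 4.1167%
Σ(R_i − R̄_i)(R_m − R̄_m) = 123.2733  ⇒  Cov = 123.2733 / 5 = 24.6547
Σ(R_m − R̄_m)² = 140.1683  ⇒  Var(R_m) = 140.1683 / 5 = 28.0337
β = Cov / Var(R_m) = 24.6547 / 28.0337 = 0.8795
MRP = 8.68% − 3.84% = 4.84%
E(R) = R_f + β × MRP = 3.84% + 0.8795 × 4.84% = 8.10%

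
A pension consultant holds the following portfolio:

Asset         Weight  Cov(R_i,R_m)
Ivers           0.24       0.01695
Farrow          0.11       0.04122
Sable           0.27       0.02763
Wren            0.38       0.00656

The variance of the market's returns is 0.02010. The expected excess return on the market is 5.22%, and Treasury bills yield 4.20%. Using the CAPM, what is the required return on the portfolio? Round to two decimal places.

β_Ivers = 0.01695 / 0.02010 = 0.8433
β_Farrow = 0.04122 / 0.02010 = 2.0507
β_Sable = 0.02763 / 0.02010 = 1.3746
β_Wren = 0.00656 / 0.02010 = 0.3264
β_P = Σ w_i β_i = 0.24×0.8433 + 0.11×2.0507 + 0.27×1.3746 + 0.38×0.3264 = 0.9231
E(R_P) = R_f + β_P × MRP = 4.20% + 0.9231 × 5.22% = 9.02%

9.02%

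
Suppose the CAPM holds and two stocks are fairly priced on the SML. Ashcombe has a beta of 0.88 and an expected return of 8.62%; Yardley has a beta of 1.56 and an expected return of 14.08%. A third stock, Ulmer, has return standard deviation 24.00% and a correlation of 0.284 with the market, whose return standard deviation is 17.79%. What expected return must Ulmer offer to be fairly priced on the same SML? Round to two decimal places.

4.63%

MRP = (14.08% − 8.62%) / (1.56 − 0.88) = 8.0294%
R_f = 8.62% − 0.88 × 8.0294% = 1.5541%
β_Ulmer = ρ·σ_i/σ_m = 0.284 × 24.00 / 17.79 = 0.3831
E(R_Ulmer) = R_f + β × MRP = 1.5541% + 0.3831 × 8.0294% = 4.63%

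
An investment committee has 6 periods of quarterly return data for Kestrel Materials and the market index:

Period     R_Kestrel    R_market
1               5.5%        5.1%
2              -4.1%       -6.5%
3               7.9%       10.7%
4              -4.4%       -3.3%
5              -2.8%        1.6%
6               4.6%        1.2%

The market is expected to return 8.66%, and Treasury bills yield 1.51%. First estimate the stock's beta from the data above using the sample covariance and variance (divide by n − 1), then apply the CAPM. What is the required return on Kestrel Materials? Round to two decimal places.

7.12%

Mean R_i = (5.5 − 4.1 + 7.9 − 4.4 − 2.8 + 4.6) / 6 = 1.1167%
Mean R_m = (5.1 − 6.5 + 10.7 − 3.3 + 1.6 + 1.2) / 6 = 1.4667%
Σ(R_i − R̄_i)(R_m − R̄_m) = 144.9633  ⇒  Cov = 144.9633 / 5 = 28.9927
Σ(R_m − R̄_m)² = 184.7333  ⇒  Var(R_m) = 184.7333 / 5 = 36.9467
β = Cov / Var(R_m) = 28.9927 / 36.9467 = 0.7847
MRP = 8.66% − 1.51% = 7.15%
E(R) = R_f + β × MRP = 1.51% + 0.7847 × 7.15% = 7.12%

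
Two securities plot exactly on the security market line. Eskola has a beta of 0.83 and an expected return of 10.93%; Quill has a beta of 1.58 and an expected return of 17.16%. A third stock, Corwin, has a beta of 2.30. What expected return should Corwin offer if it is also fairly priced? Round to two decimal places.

MRP (SML slope) = (17.16% − 10.93%) / (1.58 − 0.83) = 6.23% / 0.75 = 8.3067%
R_f (intercept) = 10.93% − 0.83 × 8.3067% = 4.0354%
E(R_Corwin) = R_f + β × MRP = 4.0354% + 2.30 × 8.3067% = 23.14%

23.14%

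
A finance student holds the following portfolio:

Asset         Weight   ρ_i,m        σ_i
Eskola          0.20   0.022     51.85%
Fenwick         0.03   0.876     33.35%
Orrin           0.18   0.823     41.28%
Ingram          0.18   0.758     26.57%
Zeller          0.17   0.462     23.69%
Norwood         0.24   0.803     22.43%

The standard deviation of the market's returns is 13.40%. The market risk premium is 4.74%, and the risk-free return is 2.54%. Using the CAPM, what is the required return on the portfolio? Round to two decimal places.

β_Eskola = 0.022 × 51.85% / 13.40% = 0.0851
β_Fenwick = 0.876 × 33.35% / 13.40% = 2.1802
β_Orrin = 0.823 × 41.28% / 13.40% = 2.5353
β_Ingram = 0.758 × 26.57% / 13.40% = 1.5030
β_Zeller = 0.462 × 23.69% / 13.40% = 0.8168
β_Norwood = 0.803 × 22.43% / 13.40% = 1.3441
β_P = Σ w_i β_i = 0.20×0.0851 + 0.03×2.1802 + 0.18×2.5353 + 0.18×1.5030 + 0.17×0.8168 + 0.24×1.3441 = 1.2708
E(R_P) = R_f + β_P × MRP = 2.54% + 1.2708 × 4.74% = 8.56%

8.56%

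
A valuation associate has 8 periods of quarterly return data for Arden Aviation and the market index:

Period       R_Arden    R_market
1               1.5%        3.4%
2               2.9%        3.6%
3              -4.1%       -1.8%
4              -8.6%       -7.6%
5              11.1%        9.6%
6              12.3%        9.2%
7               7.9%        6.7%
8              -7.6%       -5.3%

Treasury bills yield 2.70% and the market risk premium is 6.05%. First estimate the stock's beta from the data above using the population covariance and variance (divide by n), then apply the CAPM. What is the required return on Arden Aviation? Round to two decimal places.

Mean R_i = (1.5 + 2.9 − 4.1 − 8.6 + 11.1 + 12.3 + 7.9 − 7.6) / 8 = 1.9250%
Mean R_m = (3.4 + 3.6 − 1.8 − 7.6 + 9.6 + 9.2 + 6.7 − 5.3) / 8 = 2.2250%
Σ(R_i − R̄_i)(R_m − R̄_m) = 366.9450  ⇒  Cov = 366.9450 / 8 = 45.8681
Σ(R_m − R̄_m)² = 295.6950  ⇒  Var(R_m) = 295.6950 / 8 = 36.9619
β = Cov / Var(R_m) = 45.8681 / 36.9619 = 1.2410
E(R) = R_f + β × MRP = 2.70% + 1.2410 × 6.05% = 10.21%

10.21%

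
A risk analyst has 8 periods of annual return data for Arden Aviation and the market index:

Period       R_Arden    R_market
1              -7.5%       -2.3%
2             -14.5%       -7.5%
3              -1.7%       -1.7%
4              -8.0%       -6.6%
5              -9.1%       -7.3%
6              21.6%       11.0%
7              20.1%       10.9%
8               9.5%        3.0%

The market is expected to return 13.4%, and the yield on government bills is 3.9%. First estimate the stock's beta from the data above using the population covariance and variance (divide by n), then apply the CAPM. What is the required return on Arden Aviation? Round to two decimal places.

Mean R_i = (-7.5 − 14.5 − 1.7 − 8.0 − 9.1 + 21.6 + 20.1 + 9.5) / 8 = 1.3000%
Mean R_m = (-2.3 − 7.5 − 1.7 − 6.6 − 7.3 + 11.0 + 10.9 + 3.0) / 8 = -0.0625%
Σ(R_i − R̄_i)(R_m − R̄_m) = 733.9600  ⇒  Cov = 733.9600 / 8 = 91.7450
Σ(R_m − R̄_m)² = 410.0588  ⇒  Var(R_m) = 410.0588 / 8 = 51.2574
β = Cov / Var(R_m) = 91.7450 / 51.2574 = 1.7899
MRP = 13.4% − 3.9% = 9.50%
E(R) = R_f + β × MRP = 3.9% + 1.7899 × 9.5% = 20.90%

20.90%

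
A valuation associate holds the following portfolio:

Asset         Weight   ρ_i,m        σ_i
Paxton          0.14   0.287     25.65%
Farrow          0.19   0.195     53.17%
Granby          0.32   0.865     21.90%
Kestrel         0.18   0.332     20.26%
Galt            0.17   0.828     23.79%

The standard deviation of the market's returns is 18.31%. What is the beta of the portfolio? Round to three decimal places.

0.744

β_Paxton = 0.287 × 25.65% / 18.31% = 0.4021
β_Farrow = 0.195 × 53.17% / 18.31% = 0.5663
β_Granby = 0.865 × 21.90% / 18.31% = 1.0346
β_Kestrel = 0.332 × 20.26% / 18.31% = 0.3674
β_Galt = 0.828 × 23.79% / 18.31% = 1.0758
β_P = Σ w_i β_i = 0.14×0.4021 + 0.19×0.5663 + 0.32×1.0346 + 0.18×0.3674 + 0.17×1.0758 = 0.7440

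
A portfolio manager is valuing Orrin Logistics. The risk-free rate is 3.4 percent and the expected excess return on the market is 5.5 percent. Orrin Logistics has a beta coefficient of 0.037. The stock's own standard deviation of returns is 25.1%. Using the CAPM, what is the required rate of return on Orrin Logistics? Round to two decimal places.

E(R) = R_f + β × MRP = 3.4% + 0.037 × 5.5% = 3.60%

3.60%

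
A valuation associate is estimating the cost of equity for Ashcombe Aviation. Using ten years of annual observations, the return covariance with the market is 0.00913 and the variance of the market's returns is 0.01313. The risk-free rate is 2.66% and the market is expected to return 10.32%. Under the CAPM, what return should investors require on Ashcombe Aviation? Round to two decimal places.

7.99%

β = Cov(R_i, R_m) / Var(R_m) = 0.00913 / 0.01313 = 0.6954
MRP = 10.32% − 2.66% = 7.66%
E(R) = R_f + β × MRP = 2.66% + 0.6954 × 7.66% = 7.99%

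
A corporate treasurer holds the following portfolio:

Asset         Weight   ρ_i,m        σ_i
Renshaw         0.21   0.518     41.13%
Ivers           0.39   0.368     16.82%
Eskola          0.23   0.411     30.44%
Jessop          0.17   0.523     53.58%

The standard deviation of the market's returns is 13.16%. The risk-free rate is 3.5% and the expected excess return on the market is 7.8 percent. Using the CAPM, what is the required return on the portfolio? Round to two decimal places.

12.11%

β_Renshaw = 0.518 × 41.13% / 13.16% = 1.6189
β_Ivers = 0.368 × 16.82% / 13.16% = 0.4703
β_Eskola = 0.411 × 30.44% / 13.16% = 0.9507
β_Jessop = 0.523 × 53.58% / 13.16% = 2.1294
β_P = Σ w_i β_i = 0.21×1.6189 + 0.39×0.4703 + 0.23×0.9507 + 0.17×2.1294 = 1.1040
E(R_P) = R_f + β_P × MRP = 3.5% + 1.1040 × 7.8% = 12.11%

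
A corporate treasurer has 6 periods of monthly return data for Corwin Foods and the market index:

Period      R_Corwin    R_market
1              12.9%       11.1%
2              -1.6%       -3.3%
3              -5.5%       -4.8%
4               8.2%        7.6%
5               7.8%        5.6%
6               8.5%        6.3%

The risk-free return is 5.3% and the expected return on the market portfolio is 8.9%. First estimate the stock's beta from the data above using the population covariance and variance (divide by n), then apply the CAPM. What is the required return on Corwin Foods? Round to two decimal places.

9.24%

Mean R_i = (12.9 − 1.6 − 5.5 + 8.2 + 7.8 + 8.5) / 6 = 5.0500%
Mean R_m = (11.1 − 3.3 − 4.8 + 7.6 + 5.6 + 6.3) / 6 = 3.7500%
Σ(R_i − R̄_i)(R_m − R̄_m) = 220.7950  ⇒  Cov = 220.7950 / 6 = 36.7992
Σ(R_m − R̄_m)² = 201.5750  ⇒  Var(R_m) = 201.5750 / 6 = 33.5958
β = Cov / Var(R_m) = 36.7992 / 33.5958 = 1.0954
MRP = 8.9% − 5.3% = 3.60%
E(R) = R_f + β × MRP = 5.3% + 1.0954 × 3.6% = 9.24%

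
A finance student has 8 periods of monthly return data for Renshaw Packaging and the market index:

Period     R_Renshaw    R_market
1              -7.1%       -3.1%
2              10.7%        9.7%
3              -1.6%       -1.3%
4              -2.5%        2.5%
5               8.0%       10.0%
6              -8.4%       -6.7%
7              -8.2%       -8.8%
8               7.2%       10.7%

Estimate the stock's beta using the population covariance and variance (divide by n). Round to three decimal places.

Mean R_i = (-7.1 + 10.7 − 1.6 − 2.5 + 8.0 − 8.4 − 8.2 + 7.2) / 8 = -0.2375%
Mean R_m = (-3.1 + 9.7 − 1.3 + 2.5 + 10.0 − 6.7 − 8.8 + 10.7) / 8 = 1.6250%
Σ(R_i − R̄_i)(R_m − R̄_m) = 410.1975  ⇒  Cov = 410.1975 / 8 = 51.2747
Σ(R_m − R̄_m)² = 427.3350  ⇒  Var(R_m) = 427.3350 / 8 = 53.4169
β = Cov / Var(R_m) = 51.2747 / 53.4169 = 0.9599

0.960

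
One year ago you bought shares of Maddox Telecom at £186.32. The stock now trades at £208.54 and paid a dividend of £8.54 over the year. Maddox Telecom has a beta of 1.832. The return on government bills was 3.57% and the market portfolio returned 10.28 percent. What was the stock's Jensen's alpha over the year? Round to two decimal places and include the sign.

Realised HPR = (P1 + D1 − P0) / P0 = (208.54 + 8.54 − 186.32) / 186.32 = 30.76 / 186.32 = 16.5092%
MRP = 10.28% − 3.57% = 6.71%
CAPM required = R_f + β·MRP = 3.57% + 1.832 × 6.71% = 15.86272%
α = realised − required = 16.5092% − 15.86272% = +0.65%

+0.65%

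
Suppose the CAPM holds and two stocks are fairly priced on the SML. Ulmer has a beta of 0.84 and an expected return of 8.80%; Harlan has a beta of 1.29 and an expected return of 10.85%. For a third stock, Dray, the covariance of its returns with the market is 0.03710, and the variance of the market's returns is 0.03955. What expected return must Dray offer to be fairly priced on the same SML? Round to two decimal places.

MRP = (10.85% − 8.80%) / (1.29 − 0.84) = 4.5556%
R_f = 8.80% − 0.84 × 4.5556% = 4.9733%
β_Dray = Cov / Var(R_m) = 0.03710 / 0.03955 = 0.9381
E(R_Dray) = R_f + β × MRP = 4.9733% + 0.9381 × 4.5556% = 9.25%

9.25%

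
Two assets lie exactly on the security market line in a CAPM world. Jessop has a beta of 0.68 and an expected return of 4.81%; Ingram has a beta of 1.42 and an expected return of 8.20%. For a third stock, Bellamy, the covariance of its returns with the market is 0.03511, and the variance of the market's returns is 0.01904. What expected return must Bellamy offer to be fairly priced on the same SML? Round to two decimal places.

MRP = (8.20% − 4.81%) / (1.42 − 0.68) = 4.5811%
R_f = 4.81% − 0.68 × 4.5811% = 1.6949%
β_Bellamy = Cov / Var(R_m) = 0.03511 / 0.01904 = 1.8440
E(R_Bellamy) = R_f + β × MRP = 1.6949% + 1.8440 × 4.5811% = 10.14%

10.14%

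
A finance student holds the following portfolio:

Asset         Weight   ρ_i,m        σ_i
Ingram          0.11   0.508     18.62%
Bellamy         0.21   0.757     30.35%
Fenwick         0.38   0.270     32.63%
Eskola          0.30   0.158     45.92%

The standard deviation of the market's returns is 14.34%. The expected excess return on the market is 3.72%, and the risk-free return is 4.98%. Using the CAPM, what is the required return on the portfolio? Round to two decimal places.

7.93%

β_Ingram = 0.508 × 18.62% / 14.34% = 0.6596
β_Bellamy = 0.757 × 30.35% / 14.34% = 1.6022
β_Fenwick = 0.270 × 32.63% / 14.34% = 0.6144
β_Eskola = 0.158 × 45.92% / 14.34% = 0.5060
β_P = Σ w_i β_i = 0.11×0.6596 + 0.21×1.6022 + 0.38×0.6144 + 0.30×0.5060 = 0.7943
E(R_P) = R_f + β_P × MRP = 4.98% + 0.7943 × 3.72% = 7.93%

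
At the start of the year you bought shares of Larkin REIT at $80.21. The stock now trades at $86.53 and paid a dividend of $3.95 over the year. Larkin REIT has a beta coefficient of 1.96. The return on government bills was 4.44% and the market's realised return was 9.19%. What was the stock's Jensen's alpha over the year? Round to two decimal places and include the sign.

-0.95%

Realised HPR = (P1 + D1 − P0) / P0 = (86.53 + 3.95 − 80.21) / 80.21 = 10.27 / 80.21 = 12.8039%
MRP = 9.19% − 4.44% = 4.75%
CAPM required = R_f + β·MRP = 4.44% + 1.96 × 4.75% = 13.7500%
α = realised − required = 12.8039% − 13.7500% = -0.95%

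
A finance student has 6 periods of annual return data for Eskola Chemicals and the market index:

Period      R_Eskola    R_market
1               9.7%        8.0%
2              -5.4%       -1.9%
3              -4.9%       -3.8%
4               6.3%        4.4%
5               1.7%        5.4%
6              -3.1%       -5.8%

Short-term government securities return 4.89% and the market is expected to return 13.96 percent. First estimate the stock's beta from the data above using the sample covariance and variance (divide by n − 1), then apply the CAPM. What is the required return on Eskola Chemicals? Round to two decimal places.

13.92%

Mean R_i = (9.7 − 5.4 − 4.9 + 6.3 + 1.7 − 3.1) / 6 = 0.7167%
Mean R_m = (8.0 − 1.9 − 3.8 + 4.4 + 5.4 − 5.8) / 6 = 1.0500%
Σ(R_i − R̄_i)(R_m − R̄_m) = 156.8450  ⇒  Cov = 156.8450 / 5 = 31.3690
Σ(R_m − R̄_m)² = 157.5950  ⇒  Var(R_m) = 157.5950 / 5 = 31.5190
β = Cov / Var(R_m) = 31.3690 / 31.5190 = 0.9952
MRP = 13.96% − 4.89% = 9.07%
E(R) = R_f + β × MRP = 4.89% + 0.9952 × 9.07% = 13.92%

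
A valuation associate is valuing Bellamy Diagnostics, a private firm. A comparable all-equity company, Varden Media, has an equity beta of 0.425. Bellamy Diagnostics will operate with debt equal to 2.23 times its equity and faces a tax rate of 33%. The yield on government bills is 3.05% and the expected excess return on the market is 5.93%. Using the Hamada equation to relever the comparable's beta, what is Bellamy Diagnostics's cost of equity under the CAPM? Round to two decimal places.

9.34%

β_L = β_U × [1 + (1 − t)(D/E)] = 0.425 × [1 + (1 − 0.33) × 2.23]
    = 0.425 × [1 + 0.67 × 2.23] = 0.425 × 2.4941 = 1.0600
E(R) = R_f + β_L × MRP = 3.05% + 1.0600 × 5.93% = 9.34%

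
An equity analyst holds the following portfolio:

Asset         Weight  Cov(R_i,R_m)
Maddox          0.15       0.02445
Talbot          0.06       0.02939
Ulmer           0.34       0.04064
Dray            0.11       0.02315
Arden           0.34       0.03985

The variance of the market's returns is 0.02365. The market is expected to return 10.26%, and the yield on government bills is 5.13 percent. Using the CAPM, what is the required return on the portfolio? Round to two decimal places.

12.80%

β_Maddox = 0.02445 / 0.02365 = 1.0338
β_Talbot = 0.02939 / 0.02365 = 1.2427
β_Ulmer = 0.04064 / 0.02365 = 1.7184
β_Dray = 0.02315 / 0.02365 = 0.9789
β_Arden = 0.03985 / 0.02365 = 1.6850
β_P = Σ w_i β_i = 0.15×1.0338 + 0.06×1.2427 + 0.34×1.7184 + 0.11×0.9789 + 0.34×1.6850 = 1.4945
MRP = 10.26% − 5.13% = 5.13%
E(R_P) = R_f + β_P × MRP = 5.13% + 1.4945 × 5.13% = 12.80%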